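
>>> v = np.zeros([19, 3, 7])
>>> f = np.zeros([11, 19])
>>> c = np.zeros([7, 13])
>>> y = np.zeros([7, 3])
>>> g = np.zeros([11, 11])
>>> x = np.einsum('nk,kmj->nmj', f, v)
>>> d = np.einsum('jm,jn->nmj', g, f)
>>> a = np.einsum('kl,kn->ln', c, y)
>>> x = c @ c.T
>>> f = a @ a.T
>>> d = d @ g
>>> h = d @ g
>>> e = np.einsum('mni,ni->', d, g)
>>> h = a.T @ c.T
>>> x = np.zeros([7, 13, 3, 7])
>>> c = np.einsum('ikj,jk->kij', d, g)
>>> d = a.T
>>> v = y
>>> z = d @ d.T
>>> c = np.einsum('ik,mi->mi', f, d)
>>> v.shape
(7, 3)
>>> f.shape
(13, 13)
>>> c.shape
(3, 13)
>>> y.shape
(7, 3)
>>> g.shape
(11, 11)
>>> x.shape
(7, 13, 3, 7)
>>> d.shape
(3, 13)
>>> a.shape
(13, 3)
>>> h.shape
(3, 7)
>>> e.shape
()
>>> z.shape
(3, 3)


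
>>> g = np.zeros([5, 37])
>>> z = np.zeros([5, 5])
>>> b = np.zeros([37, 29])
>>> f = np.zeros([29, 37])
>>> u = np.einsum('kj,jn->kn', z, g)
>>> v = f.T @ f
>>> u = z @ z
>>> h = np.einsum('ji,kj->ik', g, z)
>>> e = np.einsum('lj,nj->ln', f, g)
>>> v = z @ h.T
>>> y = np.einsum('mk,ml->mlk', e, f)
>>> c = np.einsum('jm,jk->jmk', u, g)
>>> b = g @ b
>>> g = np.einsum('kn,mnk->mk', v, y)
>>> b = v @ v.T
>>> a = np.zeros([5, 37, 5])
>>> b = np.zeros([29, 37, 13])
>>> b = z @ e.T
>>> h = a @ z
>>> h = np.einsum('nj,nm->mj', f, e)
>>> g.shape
(29, 5)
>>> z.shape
(5, 5)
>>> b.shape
(5, 29)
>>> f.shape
(29, 37)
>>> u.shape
(5, 5)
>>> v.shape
(5, 37)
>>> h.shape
(5, 37)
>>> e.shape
(29, 5)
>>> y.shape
(29, 37, 5)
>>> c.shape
(5, 5, 37)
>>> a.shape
(5, 37, 5)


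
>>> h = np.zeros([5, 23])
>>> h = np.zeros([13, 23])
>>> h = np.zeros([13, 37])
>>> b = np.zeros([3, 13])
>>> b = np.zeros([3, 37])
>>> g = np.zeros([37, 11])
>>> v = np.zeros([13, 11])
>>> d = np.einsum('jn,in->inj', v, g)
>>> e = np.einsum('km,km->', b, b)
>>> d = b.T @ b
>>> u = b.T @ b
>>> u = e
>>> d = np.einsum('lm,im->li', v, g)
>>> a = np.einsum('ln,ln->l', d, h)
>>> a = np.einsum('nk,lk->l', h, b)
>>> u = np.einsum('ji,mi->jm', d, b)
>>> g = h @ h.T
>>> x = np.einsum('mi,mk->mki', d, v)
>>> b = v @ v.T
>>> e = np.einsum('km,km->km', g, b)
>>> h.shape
(13, 37)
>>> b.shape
(13, 13)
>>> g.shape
(13, 13)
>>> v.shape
(13, 11)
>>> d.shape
(13, 37)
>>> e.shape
(13, 13)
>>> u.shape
(13, 3)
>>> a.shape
(3,)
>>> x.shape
(13, 11, 37)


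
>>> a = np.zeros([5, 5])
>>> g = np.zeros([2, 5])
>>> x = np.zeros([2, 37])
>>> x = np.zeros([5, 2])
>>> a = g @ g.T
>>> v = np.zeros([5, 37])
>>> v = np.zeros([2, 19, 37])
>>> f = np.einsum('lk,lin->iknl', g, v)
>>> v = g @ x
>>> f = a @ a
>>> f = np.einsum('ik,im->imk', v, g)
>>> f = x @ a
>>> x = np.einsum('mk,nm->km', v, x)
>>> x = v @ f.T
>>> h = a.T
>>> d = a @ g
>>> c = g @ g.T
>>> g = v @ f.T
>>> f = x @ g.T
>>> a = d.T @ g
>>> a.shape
(5, 5)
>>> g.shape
(2, 5)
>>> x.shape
(2, 5)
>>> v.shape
(2, 2)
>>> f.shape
(2, 2)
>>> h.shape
(2, 2)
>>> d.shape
(2, 5)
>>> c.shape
(2, 2)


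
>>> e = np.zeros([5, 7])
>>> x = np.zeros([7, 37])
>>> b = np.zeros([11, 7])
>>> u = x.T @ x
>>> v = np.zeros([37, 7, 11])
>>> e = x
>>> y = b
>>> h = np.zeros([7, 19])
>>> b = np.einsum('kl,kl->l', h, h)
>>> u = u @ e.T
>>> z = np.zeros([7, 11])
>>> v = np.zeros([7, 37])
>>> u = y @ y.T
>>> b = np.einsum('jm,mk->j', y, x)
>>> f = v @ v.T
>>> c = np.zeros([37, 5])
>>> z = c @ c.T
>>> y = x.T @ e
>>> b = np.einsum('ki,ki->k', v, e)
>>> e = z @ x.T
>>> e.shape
(37, 7)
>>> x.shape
(7, 37)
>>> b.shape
(7,)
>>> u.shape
(11, 11)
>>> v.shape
(7, 37)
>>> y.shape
(37, 37)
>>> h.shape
(7, 19)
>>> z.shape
(37, 37)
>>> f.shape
(7, 7)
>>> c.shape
(37, 5)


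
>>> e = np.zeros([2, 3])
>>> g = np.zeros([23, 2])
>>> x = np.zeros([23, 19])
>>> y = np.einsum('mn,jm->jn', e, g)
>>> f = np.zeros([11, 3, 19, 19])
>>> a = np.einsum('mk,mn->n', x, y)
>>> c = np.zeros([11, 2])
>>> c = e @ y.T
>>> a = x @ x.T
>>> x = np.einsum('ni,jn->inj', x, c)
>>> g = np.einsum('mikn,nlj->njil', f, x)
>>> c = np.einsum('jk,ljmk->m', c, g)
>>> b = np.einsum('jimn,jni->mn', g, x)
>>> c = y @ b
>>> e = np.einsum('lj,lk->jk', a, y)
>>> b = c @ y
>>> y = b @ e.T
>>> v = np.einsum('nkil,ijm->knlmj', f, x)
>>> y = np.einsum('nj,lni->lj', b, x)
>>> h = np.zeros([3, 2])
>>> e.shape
(23, 3)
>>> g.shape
(19, 2, 3, 23)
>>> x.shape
(19, 23, 2)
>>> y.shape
(19, 3)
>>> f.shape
(11, 3, 19, 19)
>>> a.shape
(23, 23)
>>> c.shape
(23, 23)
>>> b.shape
(23, 3)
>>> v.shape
(3, 11, 19, 2, 23)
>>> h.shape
(3, 2)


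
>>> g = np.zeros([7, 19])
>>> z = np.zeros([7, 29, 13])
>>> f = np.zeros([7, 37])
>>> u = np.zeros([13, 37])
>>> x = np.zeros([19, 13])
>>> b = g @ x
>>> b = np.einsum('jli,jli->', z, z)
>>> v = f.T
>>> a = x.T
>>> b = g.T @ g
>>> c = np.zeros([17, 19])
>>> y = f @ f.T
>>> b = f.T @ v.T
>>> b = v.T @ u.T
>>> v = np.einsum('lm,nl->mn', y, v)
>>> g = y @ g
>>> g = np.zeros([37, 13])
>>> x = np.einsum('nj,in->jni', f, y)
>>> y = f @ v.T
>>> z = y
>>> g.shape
(37, 13)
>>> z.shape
(7, 7)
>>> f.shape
(7, 37)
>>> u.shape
(13, 37)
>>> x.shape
(37, 7, 7)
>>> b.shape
(7, 13)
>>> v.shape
(7, 37)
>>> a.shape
(13, 19)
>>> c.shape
(17, 19)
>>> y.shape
(7, 7)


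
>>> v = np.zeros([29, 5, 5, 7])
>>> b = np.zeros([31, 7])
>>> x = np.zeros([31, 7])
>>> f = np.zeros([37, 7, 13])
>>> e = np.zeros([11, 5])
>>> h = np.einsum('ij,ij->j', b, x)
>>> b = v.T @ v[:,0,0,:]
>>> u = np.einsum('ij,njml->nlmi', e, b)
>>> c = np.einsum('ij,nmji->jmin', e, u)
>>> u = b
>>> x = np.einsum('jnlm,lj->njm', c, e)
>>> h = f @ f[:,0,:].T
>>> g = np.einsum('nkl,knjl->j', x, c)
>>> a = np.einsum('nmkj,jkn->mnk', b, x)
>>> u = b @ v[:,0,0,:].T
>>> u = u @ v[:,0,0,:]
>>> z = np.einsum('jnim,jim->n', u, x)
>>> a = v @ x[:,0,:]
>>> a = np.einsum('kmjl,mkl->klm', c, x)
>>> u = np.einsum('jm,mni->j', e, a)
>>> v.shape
(29, 5, 5, 7)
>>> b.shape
(7, 5, 5, 7)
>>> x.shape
(7, 5, 7)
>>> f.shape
(37, 7, 13)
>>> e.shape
(11, 5)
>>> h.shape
(37, 7, 37)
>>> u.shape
(11,)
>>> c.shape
(5, 7, 11, 7)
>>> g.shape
(11,)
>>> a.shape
(5, 7, 7)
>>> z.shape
(5,)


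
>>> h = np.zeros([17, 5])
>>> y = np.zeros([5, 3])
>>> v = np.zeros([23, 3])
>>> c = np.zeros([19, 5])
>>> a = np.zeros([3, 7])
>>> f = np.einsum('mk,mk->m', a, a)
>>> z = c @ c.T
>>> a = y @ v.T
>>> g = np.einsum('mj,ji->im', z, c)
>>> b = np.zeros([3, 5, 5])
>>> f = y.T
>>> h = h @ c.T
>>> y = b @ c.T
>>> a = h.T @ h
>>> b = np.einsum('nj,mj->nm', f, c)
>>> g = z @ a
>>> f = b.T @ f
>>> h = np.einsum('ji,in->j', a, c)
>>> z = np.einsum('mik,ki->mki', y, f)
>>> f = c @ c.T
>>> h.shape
(19,)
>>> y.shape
(3, 5, 19)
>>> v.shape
(23, 3)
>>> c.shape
(19, 5)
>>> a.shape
(19, 19)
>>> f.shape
(19, 19)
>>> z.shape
(3, 19, 5)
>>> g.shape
(19, 19)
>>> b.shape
(3, 19)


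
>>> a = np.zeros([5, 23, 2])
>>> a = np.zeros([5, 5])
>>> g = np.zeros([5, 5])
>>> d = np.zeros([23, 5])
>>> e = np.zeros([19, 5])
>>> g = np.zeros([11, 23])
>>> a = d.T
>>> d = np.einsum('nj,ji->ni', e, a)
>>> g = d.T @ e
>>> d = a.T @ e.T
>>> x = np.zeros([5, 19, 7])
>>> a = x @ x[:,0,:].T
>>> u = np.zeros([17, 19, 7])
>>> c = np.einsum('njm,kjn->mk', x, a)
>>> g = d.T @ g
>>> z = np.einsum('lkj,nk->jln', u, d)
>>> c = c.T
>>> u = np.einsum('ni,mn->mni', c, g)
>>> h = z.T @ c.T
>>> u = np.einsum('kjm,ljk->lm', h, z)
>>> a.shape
(5, 19, 5)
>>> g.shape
(19, 5)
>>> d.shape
(23, 19)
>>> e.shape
(19, 5)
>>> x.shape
(5, 19, 7)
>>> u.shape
(7, 5)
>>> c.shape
(5, 7)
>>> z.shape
(7, 17, 23)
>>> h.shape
(23, 17, 5)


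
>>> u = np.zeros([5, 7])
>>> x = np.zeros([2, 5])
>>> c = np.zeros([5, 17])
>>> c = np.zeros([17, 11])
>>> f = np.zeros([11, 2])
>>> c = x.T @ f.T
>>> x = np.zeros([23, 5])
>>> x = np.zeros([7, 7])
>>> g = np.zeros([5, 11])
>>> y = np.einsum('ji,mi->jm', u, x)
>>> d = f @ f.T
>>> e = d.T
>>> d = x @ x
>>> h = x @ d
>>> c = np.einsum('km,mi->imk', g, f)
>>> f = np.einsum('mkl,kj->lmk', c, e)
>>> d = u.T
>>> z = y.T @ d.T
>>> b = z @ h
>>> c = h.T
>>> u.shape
(5, 7)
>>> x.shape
(7, 7)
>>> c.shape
(7, 7)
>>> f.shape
(5, 2, 11)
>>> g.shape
(5, 11)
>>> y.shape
(5, 7)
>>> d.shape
(7, 5)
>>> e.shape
(11, 11)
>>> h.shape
(7, 7)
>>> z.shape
(7, 7)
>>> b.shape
(7, 7)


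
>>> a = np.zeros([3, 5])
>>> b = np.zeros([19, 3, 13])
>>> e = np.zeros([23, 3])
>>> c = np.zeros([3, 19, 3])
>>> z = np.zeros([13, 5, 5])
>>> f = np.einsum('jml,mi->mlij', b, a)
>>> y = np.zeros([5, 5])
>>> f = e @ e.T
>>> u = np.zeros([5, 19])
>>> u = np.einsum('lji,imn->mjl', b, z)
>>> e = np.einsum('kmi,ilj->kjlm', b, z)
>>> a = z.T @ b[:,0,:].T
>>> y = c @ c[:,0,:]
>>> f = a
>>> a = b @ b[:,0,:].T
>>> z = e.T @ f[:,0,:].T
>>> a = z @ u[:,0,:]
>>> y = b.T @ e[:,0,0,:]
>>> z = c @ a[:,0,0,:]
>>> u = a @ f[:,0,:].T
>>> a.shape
(3, 5, 5, 19)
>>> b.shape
(19, 3, 13)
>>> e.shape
(19, 5, 5, 3)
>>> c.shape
(3, 19, 3)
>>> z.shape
(3, 19, 19)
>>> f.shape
(5, 5, 19)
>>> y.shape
(13, 3, 3)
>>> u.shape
(3, 5, 5, 5)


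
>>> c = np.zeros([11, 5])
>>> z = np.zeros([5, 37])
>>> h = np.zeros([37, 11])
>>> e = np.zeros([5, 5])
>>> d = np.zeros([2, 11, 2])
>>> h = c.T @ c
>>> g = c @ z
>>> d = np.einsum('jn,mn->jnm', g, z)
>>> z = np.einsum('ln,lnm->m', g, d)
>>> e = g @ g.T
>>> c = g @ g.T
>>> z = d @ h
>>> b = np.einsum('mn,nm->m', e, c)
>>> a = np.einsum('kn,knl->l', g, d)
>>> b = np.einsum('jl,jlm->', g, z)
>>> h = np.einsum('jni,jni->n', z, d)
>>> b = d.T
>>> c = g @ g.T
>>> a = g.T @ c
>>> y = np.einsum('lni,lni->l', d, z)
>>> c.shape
(11, 11)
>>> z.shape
(11, 37, 5)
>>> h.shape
(37,)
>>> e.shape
(11, 11)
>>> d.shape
(11, 37, 5)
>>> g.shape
(11, 37)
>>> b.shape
(5, 37, 11)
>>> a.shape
(37, 11)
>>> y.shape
(11,)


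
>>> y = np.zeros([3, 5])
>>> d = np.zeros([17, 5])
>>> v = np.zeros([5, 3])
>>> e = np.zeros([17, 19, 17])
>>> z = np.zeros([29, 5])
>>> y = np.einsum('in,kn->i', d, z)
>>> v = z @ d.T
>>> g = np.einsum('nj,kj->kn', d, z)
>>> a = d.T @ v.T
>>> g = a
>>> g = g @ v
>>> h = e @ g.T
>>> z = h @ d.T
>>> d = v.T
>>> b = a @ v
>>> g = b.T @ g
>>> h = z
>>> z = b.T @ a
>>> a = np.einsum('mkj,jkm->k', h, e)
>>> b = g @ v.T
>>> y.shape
(17,)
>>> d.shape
(17, 29)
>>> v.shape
(29, 17)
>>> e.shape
(17, 19, 17)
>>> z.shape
(17, 29)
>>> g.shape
(17, 17)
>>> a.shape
(19,)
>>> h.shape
(17, 19, 17)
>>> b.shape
(17, 29)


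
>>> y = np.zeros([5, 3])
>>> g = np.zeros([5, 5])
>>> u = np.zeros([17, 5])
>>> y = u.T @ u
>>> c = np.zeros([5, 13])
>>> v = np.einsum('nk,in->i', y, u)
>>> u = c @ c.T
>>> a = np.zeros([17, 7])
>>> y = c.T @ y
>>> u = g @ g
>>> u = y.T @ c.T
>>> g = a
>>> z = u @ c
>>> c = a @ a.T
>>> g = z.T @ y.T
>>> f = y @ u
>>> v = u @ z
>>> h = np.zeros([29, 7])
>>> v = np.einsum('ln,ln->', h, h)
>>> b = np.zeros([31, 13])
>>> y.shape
(13, 5)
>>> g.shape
(13, 13)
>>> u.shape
(5, 5)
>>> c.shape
(17, 17)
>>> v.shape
()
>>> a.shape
(17, 7)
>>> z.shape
(5, 13)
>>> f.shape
(13, 5)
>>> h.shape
(29, 7)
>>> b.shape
(31, 13)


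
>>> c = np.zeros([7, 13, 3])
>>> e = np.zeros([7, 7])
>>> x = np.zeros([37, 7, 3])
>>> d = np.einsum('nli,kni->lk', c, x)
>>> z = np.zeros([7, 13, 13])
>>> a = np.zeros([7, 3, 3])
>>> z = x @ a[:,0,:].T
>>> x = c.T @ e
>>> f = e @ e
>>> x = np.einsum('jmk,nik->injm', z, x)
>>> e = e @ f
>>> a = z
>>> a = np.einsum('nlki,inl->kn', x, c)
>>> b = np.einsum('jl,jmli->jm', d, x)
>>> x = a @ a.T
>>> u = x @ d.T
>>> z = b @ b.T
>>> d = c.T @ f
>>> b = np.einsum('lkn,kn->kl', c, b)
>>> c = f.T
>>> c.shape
(7, 7)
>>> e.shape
(7, 7)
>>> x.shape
(37, 37)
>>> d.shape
(3, 13, 7)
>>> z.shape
(13, 13)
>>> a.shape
(37, 13)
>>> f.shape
(7, 7)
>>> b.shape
(13, 7)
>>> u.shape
(37, 13)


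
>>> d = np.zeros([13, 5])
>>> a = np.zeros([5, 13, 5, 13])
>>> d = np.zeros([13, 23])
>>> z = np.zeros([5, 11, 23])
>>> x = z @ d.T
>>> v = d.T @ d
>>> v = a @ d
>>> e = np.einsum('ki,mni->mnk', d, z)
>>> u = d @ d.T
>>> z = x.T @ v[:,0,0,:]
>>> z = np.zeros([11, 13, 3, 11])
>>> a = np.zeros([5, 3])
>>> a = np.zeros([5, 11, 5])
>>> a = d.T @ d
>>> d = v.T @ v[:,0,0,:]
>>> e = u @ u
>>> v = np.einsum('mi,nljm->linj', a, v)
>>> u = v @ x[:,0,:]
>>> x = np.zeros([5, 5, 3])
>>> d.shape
(23, 5, 13, 23)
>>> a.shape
(23, 23)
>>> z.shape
(11, 13, 3, 11)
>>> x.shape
(5, 5, 3)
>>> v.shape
(13, 23, 5, 5)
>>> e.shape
(13, 13)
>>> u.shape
(13, 23, 5, 13)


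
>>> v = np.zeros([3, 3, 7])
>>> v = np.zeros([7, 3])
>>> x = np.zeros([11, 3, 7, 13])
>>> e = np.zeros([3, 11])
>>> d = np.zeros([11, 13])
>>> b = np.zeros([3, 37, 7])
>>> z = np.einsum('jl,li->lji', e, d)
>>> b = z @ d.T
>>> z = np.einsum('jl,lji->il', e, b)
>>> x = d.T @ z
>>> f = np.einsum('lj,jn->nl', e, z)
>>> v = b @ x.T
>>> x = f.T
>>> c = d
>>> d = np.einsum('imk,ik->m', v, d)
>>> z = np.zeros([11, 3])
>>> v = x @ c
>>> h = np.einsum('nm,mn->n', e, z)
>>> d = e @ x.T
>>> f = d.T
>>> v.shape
(3, 13)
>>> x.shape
(3, 11)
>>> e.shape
(3, 11)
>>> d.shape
(3, 3)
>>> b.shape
(11, 3, 11)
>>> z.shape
(11, 3)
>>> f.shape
(3, 3)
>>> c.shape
(11, 13)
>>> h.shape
(3,)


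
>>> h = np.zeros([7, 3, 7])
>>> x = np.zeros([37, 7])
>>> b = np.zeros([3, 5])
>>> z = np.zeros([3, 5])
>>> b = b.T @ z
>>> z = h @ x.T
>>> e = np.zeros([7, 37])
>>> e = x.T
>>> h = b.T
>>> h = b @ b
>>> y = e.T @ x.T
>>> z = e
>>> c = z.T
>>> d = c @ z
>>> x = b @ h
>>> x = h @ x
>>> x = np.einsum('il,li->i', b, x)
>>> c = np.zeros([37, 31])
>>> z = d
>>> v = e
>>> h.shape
(5, 5)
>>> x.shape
(5,)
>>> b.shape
(5, 5)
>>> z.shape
(37, 37)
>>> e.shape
(7, 37)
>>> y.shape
(37, 37)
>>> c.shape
(37, 31)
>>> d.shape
(37, 37)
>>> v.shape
(7, 37)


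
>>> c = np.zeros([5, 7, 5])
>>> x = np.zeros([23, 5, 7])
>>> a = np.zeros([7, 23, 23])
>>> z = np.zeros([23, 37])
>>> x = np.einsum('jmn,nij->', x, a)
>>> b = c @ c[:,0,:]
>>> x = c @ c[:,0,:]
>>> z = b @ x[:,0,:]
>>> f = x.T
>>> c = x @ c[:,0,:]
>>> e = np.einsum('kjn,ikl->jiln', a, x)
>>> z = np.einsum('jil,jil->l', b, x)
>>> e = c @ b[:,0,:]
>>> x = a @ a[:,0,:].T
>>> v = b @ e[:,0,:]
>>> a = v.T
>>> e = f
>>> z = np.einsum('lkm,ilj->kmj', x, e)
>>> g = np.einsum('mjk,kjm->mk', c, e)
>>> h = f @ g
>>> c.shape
(5, 7, 5)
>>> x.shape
(7, 23, 7)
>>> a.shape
(5, 7, 5)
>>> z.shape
(23, 7, 5)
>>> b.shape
(5, 7, 5)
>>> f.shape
(5, 7, 5)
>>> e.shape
(5, 7, 5)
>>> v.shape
(5, 7, 5)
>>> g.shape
(5, 5)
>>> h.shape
(5, 7, 5)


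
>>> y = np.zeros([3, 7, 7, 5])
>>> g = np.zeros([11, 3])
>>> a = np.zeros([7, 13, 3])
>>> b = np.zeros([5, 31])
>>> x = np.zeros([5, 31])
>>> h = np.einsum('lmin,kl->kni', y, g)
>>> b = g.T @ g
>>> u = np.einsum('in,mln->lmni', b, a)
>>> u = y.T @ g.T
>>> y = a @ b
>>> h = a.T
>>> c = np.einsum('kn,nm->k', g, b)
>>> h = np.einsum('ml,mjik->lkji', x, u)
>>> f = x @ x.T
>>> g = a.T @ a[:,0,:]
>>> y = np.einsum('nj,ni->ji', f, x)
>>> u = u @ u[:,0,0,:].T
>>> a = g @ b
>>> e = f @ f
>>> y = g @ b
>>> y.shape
(3, 13, 3)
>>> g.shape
(3, 13, 3)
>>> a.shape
(3, 13, 3)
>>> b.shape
(3, 3)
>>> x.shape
(5, 31)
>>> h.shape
(31, 11, 7, 7)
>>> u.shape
(5, 7, 7, 5)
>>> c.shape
(11,)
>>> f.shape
(5, 5)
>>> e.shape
(5, 5)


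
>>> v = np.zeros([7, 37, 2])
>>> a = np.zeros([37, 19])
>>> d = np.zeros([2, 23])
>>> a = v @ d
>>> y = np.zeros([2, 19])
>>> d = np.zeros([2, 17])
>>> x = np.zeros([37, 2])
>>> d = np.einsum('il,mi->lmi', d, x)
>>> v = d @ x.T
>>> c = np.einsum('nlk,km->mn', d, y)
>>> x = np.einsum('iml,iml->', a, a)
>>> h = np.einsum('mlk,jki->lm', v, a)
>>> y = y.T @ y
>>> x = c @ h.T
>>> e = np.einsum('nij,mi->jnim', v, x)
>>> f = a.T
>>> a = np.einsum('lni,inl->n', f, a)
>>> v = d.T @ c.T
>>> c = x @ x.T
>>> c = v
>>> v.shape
(2, 37, 19)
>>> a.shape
(37,)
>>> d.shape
(17, 37, 2)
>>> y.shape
(19, 19)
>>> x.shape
(19, 37)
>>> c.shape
(2, 37, 19)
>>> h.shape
(37, 17)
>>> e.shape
(37, 17, 37, 19)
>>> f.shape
(23, 37, 7)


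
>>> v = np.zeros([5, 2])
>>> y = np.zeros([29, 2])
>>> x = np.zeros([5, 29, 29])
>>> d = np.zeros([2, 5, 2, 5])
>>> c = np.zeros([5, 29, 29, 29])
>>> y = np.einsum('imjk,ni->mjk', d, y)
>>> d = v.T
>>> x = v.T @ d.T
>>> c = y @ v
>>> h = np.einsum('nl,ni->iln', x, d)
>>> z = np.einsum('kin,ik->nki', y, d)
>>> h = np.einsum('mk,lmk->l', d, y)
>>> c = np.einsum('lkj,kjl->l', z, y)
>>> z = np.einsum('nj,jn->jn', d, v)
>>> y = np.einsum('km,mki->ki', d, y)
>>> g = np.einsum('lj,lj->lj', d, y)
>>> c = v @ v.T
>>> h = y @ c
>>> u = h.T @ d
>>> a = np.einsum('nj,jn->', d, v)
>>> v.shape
(5, 2)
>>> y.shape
(2, 5)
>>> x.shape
(2, 2)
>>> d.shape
(2, 5)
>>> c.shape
(5, 5)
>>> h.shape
(2, 5)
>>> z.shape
(5, 2)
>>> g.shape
(2, 5)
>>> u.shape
(5, 5)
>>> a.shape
()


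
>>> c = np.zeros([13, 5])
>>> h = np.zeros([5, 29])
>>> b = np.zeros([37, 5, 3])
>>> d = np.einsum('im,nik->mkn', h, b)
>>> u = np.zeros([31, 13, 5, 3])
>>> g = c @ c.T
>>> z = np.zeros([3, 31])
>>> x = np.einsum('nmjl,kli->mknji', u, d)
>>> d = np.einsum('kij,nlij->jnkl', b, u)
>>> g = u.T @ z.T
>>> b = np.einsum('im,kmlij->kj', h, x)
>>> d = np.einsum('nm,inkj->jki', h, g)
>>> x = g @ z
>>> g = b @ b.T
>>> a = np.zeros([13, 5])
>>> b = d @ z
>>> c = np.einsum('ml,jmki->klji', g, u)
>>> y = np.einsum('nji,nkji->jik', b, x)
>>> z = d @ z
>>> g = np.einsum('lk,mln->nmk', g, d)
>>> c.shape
(5, 13, 31, 3)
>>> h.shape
(5, 29)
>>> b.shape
(3, 13, 31)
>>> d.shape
(3, 13, 3)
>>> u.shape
(31, 13, 5, 3)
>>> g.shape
(3, 3, 13)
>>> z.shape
(3, 13, 31)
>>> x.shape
(3, 5, 13, 31)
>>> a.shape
(13, 5)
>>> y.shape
(13, 31, 5)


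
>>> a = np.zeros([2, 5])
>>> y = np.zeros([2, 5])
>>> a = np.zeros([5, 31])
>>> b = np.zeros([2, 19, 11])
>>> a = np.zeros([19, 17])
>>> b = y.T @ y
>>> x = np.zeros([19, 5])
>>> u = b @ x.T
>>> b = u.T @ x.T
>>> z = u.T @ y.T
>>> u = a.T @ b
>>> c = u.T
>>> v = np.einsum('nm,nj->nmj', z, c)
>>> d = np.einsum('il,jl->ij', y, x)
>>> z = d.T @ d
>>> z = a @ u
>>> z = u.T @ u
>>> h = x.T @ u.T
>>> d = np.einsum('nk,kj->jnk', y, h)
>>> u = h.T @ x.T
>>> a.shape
(19, 17)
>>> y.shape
(2, 5)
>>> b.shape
(19, 19)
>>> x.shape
(19, 5)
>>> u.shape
(17, 19)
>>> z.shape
(19, 19)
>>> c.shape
(19, 17)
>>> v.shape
(19, 2, 17)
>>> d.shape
(17, 2, 5)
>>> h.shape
(5, 17)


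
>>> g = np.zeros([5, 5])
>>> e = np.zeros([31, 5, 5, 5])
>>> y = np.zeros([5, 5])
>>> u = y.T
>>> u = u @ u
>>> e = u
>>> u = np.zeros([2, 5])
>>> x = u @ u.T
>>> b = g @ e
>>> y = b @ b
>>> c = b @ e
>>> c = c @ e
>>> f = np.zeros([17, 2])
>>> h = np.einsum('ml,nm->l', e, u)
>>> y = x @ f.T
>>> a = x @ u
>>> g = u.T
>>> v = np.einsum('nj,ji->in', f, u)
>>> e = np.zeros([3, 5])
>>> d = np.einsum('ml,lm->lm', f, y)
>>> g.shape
(5, 2)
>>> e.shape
(3, 5)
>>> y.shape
(2, 17)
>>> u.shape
(2, 5)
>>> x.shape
(2, 2)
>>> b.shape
(5, 5)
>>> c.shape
(5, 5)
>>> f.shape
(17, 2)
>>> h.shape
(5,)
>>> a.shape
(2, 5)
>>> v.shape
(5, 17)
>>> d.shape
(2, 17)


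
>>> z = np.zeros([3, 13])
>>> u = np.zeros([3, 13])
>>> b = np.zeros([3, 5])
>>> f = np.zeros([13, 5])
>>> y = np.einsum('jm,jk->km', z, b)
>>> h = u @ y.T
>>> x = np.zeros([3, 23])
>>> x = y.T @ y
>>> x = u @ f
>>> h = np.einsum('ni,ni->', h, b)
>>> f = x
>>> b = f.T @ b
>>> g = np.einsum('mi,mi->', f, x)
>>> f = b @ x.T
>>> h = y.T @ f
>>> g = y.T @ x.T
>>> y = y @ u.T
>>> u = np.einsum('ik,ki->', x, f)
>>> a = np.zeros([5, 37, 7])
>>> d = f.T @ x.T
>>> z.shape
(3, 13)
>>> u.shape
()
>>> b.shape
(5, 5)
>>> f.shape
(5, 3)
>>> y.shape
(5, 3)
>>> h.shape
(13, 3)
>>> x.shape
(3, 5)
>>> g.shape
(13, 3)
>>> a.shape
(5, 37, 7)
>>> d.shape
(3, 3)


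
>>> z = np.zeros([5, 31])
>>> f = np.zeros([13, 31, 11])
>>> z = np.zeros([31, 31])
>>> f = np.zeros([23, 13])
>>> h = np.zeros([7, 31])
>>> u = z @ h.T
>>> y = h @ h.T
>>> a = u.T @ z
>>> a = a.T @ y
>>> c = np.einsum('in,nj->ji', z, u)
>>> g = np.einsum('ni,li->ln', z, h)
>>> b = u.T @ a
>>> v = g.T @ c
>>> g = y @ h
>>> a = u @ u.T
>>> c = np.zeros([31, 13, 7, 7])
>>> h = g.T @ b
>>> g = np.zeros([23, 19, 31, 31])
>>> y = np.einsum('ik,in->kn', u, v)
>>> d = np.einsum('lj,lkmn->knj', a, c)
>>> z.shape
(31, 31)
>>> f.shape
(23, 13)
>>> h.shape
(31, 7)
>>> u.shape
(31, 7)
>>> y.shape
(7, 31)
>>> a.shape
(31, 31)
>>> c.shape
(31, 13, 7, 7)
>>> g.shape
(23, 19, 31, 31)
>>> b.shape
(7, 7)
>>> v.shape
(31, 31)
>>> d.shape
(13, 7, 31)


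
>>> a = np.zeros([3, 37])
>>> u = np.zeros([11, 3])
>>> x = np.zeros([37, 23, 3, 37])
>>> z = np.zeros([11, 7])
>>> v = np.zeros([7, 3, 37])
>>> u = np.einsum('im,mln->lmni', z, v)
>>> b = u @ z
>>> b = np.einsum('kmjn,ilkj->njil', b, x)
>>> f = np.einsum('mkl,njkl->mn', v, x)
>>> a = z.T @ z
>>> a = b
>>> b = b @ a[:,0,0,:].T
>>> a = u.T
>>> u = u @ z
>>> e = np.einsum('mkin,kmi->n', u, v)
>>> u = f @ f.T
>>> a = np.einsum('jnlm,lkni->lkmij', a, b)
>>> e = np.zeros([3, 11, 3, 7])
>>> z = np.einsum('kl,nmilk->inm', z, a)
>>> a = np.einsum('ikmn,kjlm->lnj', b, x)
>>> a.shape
(3, 7, 23)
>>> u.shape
(7, 7)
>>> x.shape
(37, 23, 3, 37)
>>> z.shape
(3, 7, 37)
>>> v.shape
(7, 3, 37)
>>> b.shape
(7, 37, 37, 7)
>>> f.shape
(7, 37)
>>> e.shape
(3, 11, 3, 7)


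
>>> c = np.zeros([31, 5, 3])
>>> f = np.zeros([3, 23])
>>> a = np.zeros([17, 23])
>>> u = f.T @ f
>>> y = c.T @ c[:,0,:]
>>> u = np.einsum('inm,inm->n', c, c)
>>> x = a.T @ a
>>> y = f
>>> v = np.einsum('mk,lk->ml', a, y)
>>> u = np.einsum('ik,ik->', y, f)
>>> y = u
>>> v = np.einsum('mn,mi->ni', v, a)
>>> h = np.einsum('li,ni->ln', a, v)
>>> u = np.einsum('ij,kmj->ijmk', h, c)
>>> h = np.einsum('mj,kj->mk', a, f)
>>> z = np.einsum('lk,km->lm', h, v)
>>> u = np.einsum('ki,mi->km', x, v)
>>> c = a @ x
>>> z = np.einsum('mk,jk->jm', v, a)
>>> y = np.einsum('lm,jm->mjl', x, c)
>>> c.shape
(17, 23)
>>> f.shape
(3, 23)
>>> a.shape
(17, 23)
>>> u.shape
(23, 3)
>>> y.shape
(23, 17, 23)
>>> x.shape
(23, 23)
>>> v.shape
(3, 23)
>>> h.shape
(17, 3)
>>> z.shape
(17, 3)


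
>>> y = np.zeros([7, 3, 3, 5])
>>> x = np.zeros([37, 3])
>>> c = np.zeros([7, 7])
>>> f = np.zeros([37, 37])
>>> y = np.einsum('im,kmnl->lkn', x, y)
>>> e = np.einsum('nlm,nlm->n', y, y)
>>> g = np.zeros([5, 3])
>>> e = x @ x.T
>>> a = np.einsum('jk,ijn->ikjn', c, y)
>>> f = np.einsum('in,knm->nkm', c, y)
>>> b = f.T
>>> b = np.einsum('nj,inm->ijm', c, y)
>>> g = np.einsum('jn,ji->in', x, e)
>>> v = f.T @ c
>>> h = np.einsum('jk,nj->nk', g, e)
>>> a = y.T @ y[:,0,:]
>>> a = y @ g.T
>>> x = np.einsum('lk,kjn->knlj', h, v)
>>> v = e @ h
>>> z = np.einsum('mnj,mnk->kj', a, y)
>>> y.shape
(5, 7, 3)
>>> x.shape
(3, 7, 37, 5)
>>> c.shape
(7, 7)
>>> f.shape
(7, 5, 3)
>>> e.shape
(37, 37)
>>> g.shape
(37, 3)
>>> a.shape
(5, 7, 37)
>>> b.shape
(5, 7, 3)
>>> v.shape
(37, 3)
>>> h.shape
(37, 3)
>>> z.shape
(3, 37)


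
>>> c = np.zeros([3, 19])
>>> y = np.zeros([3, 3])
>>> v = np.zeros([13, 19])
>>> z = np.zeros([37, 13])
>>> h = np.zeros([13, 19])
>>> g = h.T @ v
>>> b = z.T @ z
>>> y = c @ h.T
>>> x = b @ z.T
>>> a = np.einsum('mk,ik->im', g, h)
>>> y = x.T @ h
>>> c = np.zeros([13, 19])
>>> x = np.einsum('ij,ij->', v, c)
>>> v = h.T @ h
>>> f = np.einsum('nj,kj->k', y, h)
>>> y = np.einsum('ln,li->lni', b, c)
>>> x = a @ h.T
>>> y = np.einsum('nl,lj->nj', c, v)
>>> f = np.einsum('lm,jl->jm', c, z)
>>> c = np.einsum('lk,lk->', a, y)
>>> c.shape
()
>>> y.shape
(13, 19)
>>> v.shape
(19, 19)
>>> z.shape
(37, 13)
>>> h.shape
(13, 19)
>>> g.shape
(19, 19)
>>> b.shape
(13, 13)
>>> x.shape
(13, 13)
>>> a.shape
(13, 19)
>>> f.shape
(37, 19)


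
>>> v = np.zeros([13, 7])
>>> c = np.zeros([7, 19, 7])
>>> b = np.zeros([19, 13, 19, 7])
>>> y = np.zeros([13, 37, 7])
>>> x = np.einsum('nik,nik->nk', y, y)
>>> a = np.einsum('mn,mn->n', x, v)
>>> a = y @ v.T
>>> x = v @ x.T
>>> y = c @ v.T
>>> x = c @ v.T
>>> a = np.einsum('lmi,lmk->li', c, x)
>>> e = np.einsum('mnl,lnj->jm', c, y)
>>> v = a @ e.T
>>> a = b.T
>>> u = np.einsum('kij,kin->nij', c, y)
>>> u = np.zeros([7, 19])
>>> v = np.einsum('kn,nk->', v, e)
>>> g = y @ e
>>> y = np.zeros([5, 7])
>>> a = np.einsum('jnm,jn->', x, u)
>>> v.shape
()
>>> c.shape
(7, 19, 7)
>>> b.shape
(19, 13, 19, 7)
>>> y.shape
(5, 7)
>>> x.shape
(7, 19, 13)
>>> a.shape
()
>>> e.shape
(13, 7)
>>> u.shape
(7, 19)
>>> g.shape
(7, 19, 7)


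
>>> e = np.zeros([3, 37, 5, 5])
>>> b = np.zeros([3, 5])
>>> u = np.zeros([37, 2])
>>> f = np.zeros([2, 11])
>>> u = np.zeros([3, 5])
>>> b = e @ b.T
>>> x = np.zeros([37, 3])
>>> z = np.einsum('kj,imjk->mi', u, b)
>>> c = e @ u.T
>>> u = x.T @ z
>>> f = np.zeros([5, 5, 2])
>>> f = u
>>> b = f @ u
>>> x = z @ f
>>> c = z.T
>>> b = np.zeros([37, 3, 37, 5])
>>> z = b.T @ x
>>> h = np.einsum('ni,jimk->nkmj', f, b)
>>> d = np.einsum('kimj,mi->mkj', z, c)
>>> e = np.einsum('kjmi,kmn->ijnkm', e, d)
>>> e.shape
(5, 37, 3, 3, 5)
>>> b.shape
(37, 3, 37, 5)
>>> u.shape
(3, 3)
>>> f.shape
(3, 3)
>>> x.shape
(37, 3)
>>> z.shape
(5, 37, 3, 3)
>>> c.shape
(3, 37)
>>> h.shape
(3, 5, 37, 37)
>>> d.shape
(3, 5, 3)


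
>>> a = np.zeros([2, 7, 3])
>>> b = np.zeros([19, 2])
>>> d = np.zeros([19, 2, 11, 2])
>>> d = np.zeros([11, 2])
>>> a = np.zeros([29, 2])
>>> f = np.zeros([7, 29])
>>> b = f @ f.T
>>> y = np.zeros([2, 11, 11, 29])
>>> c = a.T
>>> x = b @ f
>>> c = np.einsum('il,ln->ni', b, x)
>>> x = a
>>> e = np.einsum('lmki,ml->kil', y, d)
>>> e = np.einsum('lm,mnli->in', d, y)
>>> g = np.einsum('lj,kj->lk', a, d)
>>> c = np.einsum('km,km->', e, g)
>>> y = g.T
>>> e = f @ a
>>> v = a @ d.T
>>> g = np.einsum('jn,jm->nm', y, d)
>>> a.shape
(29, 2)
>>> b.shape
(7, 7)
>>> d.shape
(11, 2)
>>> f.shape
(7, 29)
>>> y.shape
(11, 29)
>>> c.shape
()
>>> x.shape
(29, 2)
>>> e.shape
(7, 2)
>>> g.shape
(29, 2)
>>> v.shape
(29, 11)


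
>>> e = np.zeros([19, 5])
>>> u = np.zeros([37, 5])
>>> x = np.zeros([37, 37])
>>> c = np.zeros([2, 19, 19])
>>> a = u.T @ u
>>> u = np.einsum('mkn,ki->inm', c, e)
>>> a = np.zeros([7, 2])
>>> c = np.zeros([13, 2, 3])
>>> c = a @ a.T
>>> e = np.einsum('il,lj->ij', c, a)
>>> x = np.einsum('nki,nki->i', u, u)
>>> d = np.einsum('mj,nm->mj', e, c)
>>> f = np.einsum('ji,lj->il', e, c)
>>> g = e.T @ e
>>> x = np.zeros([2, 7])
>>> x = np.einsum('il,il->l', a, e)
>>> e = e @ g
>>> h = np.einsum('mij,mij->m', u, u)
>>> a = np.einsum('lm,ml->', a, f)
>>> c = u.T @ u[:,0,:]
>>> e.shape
(7, 2)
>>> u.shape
(5, 19, 2)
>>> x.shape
(2,)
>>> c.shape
(2, 19, 2)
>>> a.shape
()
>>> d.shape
(7, 2)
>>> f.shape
(2, 7)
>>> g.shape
(2, 2)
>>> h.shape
(5,)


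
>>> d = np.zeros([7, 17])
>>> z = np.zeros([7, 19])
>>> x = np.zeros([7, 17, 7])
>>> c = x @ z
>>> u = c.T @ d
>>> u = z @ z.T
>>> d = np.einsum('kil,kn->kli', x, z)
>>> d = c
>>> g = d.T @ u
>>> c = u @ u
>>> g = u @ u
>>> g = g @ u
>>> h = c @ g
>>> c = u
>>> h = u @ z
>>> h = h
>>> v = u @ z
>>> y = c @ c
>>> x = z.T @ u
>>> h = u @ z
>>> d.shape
(7, 17, 19)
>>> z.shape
(7, 19)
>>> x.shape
(19, 7)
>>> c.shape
(7, 7)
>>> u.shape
(7, 7)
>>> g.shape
(7, 7)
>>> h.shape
(7, 19)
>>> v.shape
(7, 19)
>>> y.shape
(7, 7)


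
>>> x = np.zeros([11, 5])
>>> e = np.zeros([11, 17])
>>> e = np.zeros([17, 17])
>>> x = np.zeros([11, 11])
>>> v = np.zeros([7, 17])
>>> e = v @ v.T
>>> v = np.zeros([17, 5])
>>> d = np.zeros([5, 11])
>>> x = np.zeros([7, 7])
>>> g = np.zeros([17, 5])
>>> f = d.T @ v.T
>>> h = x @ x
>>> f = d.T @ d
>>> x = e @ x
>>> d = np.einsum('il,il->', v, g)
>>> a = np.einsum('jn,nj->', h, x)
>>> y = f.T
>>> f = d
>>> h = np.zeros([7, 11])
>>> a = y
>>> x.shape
(7, 7)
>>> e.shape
(7, 7)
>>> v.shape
(17, 5)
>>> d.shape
()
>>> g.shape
(17, 5)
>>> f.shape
()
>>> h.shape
(7, 11)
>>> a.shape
(11, 11)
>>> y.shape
(11, 11)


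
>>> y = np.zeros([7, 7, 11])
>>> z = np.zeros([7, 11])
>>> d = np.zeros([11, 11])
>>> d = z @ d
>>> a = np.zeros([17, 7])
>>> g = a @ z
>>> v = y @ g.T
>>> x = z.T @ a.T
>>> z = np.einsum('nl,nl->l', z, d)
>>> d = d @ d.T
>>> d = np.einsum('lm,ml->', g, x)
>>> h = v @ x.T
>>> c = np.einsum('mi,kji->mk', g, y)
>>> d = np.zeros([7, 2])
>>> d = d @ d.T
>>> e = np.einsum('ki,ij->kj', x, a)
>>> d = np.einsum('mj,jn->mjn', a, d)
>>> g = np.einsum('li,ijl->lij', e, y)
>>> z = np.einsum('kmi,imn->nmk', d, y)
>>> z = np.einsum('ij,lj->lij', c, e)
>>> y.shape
(7, 7, 11)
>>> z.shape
(11, 17, 7)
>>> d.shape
(17, 7, 7)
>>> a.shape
(17, 7)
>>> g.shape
(11, 7, 7)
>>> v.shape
(7, 7, 17)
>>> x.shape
(11, 17)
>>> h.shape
(7, 7, 11)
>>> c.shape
(17, 7)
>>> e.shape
(11, 7)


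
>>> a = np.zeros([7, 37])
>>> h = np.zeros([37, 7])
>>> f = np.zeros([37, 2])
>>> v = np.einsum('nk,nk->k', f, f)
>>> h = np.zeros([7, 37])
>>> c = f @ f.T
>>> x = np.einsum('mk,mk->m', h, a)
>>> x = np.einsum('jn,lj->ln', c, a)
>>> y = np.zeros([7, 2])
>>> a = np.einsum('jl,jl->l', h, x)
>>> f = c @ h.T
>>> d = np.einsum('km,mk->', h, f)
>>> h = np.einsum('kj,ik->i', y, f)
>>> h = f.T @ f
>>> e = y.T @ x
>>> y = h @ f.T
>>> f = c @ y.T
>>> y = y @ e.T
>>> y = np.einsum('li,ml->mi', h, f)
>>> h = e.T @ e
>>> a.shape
(37,)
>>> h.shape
(37, 37)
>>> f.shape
(37, 7)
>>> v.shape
(2,)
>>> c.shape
(37, 37)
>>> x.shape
(7, 37)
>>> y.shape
(37, 7)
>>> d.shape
()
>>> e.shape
(2, 37)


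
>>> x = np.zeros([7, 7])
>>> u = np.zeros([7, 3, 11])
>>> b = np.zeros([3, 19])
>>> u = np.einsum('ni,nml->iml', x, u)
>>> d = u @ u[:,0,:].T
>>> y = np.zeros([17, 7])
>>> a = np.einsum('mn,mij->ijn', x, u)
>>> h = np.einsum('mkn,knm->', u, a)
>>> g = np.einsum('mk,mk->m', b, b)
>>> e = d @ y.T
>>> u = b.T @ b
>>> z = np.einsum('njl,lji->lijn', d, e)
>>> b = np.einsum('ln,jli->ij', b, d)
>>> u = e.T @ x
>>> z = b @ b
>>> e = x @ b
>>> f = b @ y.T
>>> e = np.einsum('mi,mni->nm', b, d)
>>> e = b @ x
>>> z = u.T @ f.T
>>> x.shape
(7, 7)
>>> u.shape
(17, 3, 7)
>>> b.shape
(7, 7)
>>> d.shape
(7, 3, 7)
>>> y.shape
(17, 7)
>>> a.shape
(3, 11, 7)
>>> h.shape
()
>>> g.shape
(3,)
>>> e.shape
(7, 7)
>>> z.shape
(7, 3, 7)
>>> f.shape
(7, 17)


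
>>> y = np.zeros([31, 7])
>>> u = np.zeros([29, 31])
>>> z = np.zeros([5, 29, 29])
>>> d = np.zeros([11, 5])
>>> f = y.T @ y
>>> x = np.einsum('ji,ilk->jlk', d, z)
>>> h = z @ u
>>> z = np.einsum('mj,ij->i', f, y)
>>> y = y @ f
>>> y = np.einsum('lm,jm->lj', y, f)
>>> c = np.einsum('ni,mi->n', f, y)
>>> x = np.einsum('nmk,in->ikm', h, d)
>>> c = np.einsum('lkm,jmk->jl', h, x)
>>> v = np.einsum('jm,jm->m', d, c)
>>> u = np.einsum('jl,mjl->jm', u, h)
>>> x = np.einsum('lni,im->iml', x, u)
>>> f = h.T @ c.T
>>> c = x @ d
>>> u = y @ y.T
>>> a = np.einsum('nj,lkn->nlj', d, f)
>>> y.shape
(31, 7)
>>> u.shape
(31, 31)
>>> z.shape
(31,)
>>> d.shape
(11, 5)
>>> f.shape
(31, 29, 11)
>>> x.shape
(29, 5, 11)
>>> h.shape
(5, 29, 31)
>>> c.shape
(29, 5, 5)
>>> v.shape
(5,)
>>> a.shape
(11, 31, 5)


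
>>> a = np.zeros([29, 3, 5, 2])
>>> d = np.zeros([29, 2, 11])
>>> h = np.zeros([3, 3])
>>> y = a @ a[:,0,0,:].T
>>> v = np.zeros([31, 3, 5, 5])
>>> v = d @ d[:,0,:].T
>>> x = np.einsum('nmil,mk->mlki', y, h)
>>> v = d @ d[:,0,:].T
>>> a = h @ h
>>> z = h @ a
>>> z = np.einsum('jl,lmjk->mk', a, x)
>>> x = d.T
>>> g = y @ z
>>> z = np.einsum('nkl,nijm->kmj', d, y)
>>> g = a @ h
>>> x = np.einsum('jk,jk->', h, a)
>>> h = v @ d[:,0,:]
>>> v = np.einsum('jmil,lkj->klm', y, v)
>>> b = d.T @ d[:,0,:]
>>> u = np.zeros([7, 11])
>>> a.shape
(3, 3)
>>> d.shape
(29, 2, 11)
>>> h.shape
(29, 2, 11)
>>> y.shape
(29, 3, 5, 29)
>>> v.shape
(2, 29, 3)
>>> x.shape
()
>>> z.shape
(2, 29, 5)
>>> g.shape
(3, 3)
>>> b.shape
(11, 2, 11)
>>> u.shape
(7, 11)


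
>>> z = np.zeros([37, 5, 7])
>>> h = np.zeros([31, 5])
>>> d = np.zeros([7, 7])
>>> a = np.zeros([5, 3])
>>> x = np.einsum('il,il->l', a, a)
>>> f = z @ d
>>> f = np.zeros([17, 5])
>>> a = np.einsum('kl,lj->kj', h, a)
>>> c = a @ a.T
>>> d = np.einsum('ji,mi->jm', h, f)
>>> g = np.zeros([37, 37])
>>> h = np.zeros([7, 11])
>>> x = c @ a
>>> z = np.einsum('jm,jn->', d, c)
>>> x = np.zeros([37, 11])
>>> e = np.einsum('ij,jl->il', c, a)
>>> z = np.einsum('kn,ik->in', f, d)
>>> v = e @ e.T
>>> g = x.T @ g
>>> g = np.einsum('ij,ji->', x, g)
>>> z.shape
(31, 5)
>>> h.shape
(7, 11)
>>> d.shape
(31, 17)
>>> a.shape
(31, 3)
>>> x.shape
(37, 11)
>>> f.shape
(17, 5)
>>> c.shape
(31, 31)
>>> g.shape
()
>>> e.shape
(31, 3)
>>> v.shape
(31, 31)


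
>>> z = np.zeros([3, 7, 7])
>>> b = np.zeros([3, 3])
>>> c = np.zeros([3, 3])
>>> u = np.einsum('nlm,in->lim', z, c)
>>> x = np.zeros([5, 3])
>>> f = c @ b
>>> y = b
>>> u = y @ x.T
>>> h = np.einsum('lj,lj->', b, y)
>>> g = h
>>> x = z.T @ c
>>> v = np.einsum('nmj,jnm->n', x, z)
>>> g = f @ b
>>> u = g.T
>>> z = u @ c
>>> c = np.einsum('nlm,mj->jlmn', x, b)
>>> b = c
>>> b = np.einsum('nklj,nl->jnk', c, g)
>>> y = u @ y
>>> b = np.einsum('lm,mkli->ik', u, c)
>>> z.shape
(3, 3)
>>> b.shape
(7, 7)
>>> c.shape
(3, 7, 3, 7)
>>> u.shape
(3, 3)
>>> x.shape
(7, 7, 3)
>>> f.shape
(3, 3)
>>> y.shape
(3, 3)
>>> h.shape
()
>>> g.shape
(3, 3)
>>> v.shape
(7,)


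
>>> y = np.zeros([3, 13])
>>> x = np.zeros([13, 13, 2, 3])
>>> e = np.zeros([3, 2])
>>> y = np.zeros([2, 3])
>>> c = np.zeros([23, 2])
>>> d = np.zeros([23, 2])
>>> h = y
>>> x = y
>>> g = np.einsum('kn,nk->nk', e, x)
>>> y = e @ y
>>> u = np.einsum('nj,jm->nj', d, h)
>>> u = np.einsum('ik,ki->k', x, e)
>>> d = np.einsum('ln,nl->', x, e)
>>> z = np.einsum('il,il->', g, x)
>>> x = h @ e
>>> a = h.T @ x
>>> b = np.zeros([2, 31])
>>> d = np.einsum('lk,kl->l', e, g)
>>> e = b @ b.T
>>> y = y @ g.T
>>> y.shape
(3, 2)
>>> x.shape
(2, 2)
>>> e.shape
(2, 2)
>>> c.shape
(23, 2)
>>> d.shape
(3,)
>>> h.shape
(2, 3)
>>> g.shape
(2, 3)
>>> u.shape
(3,)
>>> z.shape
()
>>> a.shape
(3, 2)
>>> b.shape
(2, 31)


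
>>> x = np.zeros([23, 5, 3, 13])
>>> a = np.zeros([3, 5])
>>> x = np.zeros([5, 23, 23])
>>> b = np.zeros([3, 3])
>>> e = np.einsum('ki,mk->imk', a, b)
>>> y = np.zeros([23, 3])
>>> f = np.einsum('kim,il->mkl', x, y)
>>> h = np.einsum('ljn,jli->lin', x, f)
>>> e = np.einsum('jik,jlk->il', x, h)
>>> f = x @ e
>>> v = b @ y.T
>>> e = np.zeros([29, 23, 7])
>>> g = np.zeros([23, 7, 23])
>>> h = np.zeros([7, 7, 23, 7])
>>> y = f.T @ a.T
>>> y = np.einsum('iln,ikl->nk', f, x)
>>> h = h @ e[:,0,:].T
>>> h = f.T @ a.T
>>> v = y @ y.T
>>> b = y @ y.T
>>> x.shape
(5, 23, 23)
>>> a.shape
(3, 5)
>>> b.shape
(3, 3)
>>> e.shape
(29, 23, 7)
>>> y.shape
(3, 23)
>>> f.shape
(5, 23, 3)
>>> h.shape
(3, 23, 3)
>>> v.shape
(3, 3)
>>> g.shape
(23, 7, 23)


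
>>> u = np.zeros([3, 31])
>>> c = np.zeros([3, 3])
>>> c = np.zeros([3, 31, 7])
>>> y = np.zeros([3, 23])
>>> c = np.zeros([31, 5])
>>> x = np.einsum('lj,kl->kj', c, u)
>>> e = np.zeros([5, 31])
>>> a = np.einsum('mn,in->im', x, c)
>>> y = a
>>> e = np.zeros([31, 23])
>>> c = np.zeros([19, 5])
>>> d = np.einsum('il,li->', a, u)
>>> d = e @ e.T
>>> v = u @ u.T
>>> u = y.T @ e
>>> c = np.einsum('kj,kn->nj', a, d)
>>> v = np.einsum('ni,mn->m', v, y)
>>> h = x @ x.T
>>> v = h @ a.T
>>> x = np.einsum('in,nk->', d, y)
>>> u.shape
(3, 23)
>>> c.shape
(31, 3)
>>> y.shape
(31, 3)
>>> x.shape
()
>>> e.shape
(31, 23)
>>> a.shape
(31, 3)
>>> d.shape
(31, 31)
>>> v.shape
(3, 31)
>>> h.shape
(3, 3)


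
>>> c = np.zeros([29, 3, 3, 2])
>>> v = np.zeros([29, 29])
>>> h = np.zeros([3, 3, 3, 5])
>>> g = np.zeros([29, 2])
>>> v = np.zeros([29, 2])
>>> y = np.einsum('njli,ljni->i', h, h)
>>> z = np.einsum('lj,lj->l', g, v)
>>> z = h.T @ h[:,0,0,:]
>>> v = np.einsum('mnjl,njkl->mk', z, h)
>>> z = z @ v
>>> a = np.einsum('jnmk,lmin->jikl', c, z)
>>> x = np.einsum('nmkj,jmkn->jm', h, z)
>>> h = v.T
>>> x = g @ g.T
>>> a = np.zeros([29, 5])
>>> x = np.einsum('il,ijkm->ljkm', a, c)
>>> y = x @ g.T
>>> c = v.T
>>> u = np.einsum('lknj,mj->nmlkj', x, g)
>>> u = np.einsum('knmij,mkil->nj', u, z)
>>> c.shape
(3, 5)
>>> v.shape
(5, 3)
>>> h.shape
(3, 5)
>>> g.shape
(29, 2)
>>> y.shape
(5, 3, 3, 29)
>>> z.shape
(5, 3, 3, 3)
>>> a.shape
(29, 5)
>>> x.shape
(5, 3, 3, 2)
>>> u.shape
(29, 2)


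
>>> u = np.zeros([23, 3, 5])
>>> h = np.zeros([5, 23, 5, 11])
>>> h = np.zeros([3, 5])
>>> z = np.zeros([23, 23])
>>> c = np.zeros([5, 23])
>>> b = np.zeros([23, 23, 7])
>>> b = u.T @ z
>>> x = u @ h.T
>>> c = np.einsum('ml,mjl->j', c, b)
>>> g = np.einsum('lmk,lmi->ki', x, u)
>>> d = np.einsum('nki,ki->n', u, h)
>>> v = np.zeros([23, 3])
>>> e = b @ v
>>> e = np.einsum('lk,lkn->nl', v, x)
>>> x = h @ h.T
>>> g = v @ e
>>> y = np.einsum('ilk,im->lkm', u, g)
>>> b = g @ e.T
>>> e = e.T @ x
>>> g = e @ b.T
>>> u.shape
(23, 3, 5)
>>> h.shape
(3, 5)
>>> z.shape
(23, 23)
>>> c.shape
(3,)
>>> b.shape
(23, 3)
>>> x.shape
(3, 3)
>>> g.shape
(23, 23)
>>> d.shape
(23,)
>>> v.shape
(23, 3)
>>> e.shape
(23, 3)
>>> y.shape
(3, 5, 23)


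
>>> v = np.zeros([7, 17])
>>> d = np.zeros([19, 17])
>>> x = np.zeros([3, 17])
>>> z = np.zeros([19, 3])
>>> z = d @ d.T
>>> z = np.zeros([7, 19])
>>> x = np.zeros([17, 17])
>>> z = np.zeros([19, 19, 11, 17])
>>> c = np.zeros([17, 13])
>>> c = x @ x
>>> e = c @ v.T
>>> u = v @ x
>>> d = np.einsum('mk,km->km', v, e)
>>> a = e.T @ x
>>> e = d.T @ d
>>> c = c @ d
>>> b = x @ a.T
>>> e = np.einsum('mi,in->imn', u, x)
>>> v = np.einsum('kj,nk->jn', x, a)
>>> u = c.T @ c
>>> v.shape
(17, 7)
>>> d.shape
(17, 7)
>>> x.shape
(17, 17)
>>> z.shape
(19, 19, 11, 17)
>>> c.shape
(17, 7)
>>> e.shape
(17, 7, 17)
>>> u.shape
(7, 7)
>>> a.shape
(7, 17)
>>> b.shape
(17, 7)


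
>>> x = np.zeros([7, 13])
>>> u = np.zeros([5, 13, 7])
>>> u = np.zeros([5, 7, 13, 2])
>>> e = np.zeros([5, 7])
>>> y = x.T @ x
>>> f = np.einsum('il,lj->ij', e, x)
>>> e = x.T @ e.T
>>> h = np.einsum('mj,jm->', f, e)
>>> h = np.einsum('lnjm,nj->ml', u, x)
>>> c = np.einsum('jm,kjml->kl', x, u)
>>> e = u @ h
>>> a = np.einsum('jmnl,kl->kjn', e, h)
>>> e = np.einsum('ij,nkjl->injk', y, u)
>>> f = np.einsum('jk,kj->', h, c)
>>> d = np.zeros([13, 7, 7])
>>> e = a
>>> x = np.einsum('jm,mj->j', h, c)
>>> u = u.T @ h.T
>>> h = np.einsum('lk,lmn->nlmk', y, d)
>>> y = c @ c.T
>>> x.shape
(2,)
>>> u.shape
(2, 13, 7, 2)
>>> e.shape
(2, 5, 13)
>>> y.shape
(5, 5)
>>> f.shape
()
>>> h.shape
(7, 13, 7, 13)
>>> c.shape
(5, 2)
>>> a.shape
(2, 5, 13)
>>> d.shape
(13, 7, 7)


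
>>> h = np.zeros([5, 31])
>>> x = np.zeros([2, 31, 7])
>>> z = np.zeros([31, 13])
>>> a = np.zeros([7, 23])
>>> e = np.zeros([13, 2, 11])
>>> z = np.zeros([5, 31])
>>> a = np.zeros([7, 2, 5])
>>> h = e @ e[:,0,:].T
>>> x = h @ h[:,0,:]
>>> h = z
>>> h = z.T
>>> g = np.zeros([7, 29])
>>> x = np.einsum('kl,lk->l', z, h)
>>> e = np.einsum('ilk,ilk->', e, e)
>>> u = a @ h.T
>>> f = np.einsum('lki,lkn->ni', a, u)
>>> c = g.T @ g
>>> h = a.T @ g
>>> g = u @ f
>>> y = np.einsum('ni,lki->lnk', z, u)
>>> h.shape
(5, 2, 29)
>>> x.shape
(31,)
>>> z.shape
(5, 31)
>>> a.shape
(7, 2, 5)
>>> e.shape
()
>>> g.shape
(7, 2, 5)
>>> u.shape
(7, 2, 31)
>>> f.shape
(31, 5)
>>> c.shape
(29, 29)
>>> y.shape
(7, 5, 2)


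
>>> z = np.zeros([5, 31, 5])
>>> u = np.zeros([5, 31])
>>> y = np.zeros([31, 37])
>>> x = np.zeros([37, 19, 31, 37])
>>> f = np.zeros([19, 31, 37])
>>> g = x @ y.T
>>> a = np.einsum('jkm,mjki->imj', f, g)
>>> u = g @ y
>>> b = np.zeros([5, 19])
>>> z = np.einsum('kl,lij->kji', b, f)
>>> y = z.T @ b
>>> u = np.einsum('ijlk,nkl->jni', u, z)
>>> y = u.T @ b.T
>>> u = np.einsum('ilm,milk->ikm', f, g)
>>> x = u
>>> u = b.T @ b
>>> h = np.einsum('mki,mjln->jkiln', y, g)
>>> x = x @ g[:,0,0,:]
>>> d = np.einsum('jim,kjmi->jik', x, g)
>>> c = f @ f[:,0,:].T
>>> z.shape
(5, 37, 31)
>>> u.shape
(19, 19)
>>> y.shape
(37, 5, 5)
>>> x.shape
(19, 31, 31)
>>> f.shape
(19, 31, 37)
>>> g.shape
(37, 19, 31, 31)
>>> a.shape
(31, 37, 19)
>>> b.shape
(5, 19)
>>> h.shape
(19, 5, 5, 31, 31)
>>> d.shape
(19, 31, 37)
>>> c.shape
(19, 31, 19)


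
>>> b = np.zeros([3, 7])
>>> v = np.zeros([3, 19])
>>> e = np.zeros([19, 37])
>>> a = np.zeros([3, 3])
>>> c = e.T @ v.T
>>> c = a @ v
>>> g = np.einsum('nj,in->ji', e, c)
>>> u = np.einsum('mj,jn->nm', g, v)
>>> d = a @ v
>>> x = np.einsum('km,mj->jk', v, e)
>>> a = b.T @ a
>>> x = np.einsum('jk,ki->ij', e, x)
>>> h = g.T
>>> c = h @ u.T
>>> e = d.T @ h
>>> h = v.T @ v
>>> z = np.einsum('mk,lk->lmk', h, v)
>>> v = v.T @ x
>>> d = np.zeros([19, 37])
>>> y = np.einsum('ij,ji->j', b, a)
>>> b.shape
(3, 7)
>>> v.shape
(19, 19)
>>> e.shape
(19, 37)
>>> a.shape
(7, 3)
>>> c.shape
(3, 19)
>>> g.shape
(37, 3)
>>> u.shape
(19, 37)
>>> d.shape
(19, 37)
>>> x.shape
(3, 19)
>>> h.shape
(19, 19)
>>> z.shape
(3, 19, 19)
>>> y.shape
(7,)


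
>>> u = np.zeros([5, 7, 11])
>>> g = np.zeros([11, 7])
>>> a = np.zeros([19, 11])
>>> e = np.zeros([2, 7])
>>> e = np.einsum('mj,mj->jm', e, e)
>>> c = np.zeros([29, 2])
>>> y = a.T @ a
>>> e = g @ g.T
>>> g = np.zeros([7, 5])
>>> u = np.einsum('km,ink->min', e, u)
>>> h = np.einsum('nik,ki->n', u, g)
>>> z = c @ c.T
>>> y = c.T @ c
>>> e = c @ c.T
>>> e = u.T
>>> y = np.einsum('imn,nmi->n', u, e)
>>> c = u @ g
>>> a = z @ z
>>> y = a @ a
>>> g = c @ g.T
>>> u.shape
(11, 5, 7)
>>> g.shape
(11, 5, 7)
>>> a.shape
(29, 29)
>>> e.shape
(7, 5, 11)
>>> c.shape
(11, 5, 5)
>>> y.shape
(29, 29)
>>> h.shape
(11,)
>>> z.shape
(29, 29)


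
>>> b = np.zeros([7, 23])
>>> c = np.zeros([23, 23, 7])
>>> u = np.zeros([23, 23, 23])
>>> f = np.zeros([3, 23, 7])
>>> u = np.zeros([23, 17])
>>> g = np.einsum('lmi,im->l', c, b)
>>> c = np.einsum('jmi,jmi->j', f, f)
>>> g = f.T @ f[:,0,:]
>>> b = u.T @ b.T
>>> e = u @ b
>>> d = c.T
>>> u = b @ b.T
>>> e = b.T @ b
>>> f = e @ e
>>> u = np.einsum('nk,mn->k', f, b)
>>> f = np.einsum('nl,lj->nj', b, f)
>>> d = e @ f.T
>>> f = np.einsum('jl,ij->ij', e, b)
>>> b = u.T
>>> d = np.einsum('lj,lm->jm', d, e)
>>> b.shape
(7,)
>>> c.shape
(3,)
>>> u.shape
(7,)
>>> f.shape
(17, 7)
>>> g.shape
(7, 23, 7)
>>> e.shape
(7, 7)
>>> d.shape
(17, 7)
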